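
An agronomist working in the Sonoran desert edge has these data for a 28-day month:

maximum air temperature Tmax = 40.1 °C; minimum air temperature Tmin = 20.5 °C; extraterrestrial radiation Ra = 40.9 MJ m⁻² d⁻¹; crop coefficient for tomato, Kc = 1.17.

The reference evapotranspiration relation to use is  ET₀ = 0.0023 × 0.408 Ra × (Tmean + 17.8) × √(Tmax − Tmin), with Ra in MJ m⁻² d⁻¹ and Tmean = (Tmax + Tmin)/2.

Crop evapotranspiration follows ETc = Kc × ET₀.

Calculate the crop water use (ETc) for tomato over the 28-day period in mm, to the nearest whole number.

Tmean = (40.1 + 20.5)/2 = 30.30 °C
0.408 Ra = 0.408 × 40.9 = 16.6872 mm/d equivalent
ET₀ = 0.0023 × 16.6872 × (30.30 + 17.8) × √19.6 = 0.0023 × 16.6872 × 48.10 × 4.4272 = 8.1731 mm/d
ETc = Kc × ET₀ = 1.17 × 8.1731 = 9.5625 mm/d
Over 28 days: 9.5625 × 28 = 267.750 mm

268 mm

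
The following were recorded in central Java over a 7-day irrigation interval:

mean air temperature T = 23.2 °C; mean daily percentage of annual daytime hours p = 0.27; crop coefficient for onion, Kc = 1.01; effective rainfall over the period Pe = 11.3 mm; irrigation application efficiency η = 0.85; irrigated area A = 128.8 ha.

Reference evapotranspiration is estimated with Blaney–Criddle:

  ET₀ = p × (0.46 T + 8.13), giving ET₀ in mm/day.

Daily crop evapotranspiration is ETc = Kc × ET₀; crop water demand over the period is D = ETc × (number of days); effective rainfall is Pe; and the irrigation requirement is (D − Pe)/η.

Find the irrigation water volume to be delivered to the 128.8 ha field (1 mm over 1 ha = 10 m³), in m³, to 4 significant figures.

ET₀ = 0.27 × (0.46 × 23.2 + 8.13) = 0.27 × 18.802 = 5.0765 mm/d
ETc = Kc × ET₀ = 1.01 × 5.0765 = 5.1273 mm/d
Crop demand D = ETc × 7 d = 5.1273 × 7 = 35.891 mm
D − Pe = 35.891 − 11.3 = 24.591 mm
Gross irrigation = 24.591 / 0.85 = 28.931 mm
Volume = 28.931 mm × 128.8 ha × 10 = 37263.1 m³

37260 m³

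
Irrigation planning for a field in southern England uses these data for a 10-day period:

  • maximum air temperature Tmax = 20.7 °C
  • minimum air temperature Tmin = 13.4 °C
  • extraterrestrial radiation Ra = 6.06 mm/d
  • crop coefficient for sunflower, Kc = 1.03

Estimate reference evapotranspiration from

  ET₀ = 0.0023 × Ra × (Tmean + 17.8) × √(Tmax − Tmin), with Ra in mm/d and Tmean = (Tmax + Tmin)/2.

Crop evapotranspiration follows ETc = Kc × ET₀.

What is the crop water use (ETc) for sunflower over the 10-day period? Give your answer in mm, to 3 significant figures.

Tmean = (20.7 + 13.4)/2 = 17.05 °C
ET₀ = 0.0023 × 6.06 × (17.05 + 17.8) × √7.3 = 0.0023 × 6.06 × 34.85 × 2.7019 = 1.3124 mm/d
ETc = Kc × ET₀ = 1.03 × 1.3124 = 1.3518 mm/d
Over 10 days: 1.3518 × 10 = 13.518 mm

13.5 mm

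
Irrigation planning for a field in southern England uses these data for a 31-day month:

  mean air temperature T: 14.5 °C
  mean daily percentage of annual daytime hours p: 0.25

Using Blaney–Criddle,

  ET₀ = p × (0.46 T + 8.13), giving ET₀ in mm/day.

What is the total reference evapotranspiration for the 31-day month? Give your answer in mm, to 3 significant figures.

115 mm

ET₀ = 0.25 × (0.46 × 14.5 + 8.13) = 0.25 × 14.800 = 3.7000 mm/d
Monthly total = 3.7000 × 31 = 114.700 mm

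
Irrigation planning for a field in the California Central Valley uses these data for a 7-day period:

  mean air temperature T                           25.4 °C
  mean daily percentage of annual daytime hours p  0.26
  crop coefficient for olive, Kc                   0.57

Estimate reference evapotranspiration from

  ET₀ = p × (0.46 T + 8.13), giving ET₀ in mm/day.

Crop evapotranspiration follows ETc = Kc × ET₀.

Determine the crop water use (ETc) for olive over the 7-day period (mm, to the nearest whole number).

ET₀ = 0.26 × (0.46 × 25.4 + 8.13) = 0.26 × 19.814 = 5.1516 mm/d
ETc = Kc × ET₀ = 0.57 × 5.1516 = 2.9364 mm/d
Over 7 days: 2.9364 × 7 = 20.555 mm

21 mm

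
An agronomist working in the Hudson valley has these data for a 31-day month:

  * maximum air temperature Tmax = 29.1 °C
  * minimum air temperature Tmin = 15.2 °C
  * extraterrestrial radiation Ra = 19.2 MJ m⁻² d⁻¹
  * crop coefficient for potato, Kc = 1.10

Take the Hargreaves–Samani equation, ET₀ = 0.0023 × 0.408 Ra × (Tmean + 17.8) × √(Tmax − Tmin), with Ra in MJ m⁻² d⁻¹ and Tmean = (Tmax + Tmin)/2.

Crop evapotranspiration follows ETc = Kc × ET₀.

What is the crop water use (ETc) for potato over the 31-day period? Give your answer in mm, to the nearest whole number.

92 mm

Tmean = (29.1 + 15.2)/2 = 22.15 °C
0.408 Ra = 0.408 × 19.2 = 7.8336 mm/d equivalent
ET₀ = 0.0023 × 7.8336 × (22.15 + 17.8) × √13.9 = 0.0023 × 7.8336 × 39.95 × 3.7283 = 2.6836 mm/d
ETc = Kc × ET₀ = 1.10 × 2.6836 = 2.9520 mm/d
Over 31 days: 2.9520 × 31 = 91.512 mm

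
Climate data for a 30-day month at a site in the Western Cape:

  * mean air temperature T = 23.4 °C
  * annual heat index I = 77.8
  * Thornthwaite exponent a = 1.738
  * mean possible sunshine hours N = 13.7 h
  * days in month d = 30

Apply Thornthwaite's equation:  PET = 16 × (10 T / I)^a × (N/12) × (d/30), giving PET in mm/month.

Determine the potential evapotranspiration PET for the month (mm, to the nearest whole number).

10T/I = 10 × 23.4 / 77.8 = 3.0077
(10T/I)^a = 3.0077^1.738 = 6.7791
Uncorrected PET = 16 × 6.7791 = 108.466 mm
Correction = (N/12)(d/30) = (13.7/12)(30/30) = 1.1417
PET = 108.466 × 1.1417 = 123.836 mm/month

124 mm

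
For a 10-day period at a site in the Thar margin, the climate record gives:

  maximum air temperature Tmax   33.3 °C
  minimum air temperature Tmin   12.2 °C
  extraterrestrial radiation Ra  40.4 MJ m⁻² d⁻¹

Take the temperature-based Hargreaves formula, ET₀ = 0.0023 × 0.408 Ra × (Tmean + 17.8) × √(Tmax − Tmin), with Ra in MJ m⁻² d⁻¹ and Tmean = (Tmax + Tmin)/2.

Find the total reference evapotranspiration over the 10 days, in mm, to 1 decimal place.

Tmean = (33.3 + 12.2)/2 = 22.75 °C
0.408 Ra = 0.408 × 40.4 = 16.4832 mm/d equivalent
ET₀ = 0.0023 × 16.4832 × (22.75 + 17.8) × √21.1 = 0.0023 × 16.4832 × 40.55 × 4.5935 = 7.0616 mm/d
Over 10 days: 7.0616 × 10 = 70.616 mm

70.6 mm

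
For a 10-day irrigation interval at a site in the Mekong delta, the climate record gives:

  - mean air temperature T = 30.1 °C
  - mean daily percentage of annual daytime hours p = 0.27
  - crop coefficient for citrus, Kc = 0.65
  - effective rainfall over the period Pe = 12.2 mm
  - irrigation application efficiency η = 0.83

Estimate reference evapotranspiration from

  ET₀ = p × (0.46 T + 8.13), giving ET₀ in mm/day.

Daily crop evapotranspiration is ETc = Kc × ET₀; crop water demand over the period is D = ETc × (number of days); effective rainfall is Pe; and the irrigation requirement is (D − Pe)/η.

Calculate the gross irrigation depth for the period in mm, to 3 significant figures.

ET₀ = 0.27 × (0.46 × 30.1 + 8.13) = 0.27 × 21.976 = 5.9335 mm/d
ETc = Kc × ET₀ = 0.65 × 5.9335 = 3.8568 mm/d
Crop demand D = ETc × 10 d = 3.8568 × 10 = 38.568 mm
D − Pe = 38.568 − 12.2 = 26.368 mm
Gross irrigation = 26.368 / 0.83 = 31.769 mm

31.8 mm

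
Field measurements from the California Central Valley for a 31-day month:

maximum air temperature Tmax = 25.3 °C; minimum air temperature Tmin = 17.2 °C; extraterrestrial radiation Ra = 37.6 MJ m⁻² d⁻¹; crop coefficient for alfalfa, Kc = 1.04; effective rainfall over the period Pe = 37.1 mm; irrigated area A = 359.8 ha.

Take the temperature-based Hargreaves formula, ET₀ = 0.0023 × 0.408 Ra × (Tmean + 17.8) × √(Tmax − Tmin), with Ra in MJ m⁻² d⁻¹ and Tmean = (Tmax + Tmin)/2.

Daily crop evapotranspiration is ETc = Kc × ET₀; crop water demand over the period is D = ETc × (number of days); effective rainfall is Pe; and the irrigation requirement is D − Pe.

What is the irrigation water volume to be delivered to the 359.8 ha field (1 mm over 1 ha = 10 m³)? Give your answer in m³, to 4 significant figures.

Tmean = (25.3 + 17.2)/2 = 21.25 °C
0.408 Ra = 0.408 × 37.6 = 15.3408 mm/d equivalent
ET₀ = 0.0023 × 15.3408 × (21.25 + 17.8) × √8.1 = 0.0023 × 15.3408 × 39.05 × 2.8460 = 3.9213 mm/d
ETc = Kc × ET₀ = 1.04 × 3.9213 = 4.0782 mm/d
Crop demand D = ETc × 31 d = 4.0782 × 31 = 126.424 mm
D − Pe = 126.424 − 37.1 = 89.324 mm
Volume = 89.324 mm × 359.8 ha × 10 = 321387.8 m³

321400 m³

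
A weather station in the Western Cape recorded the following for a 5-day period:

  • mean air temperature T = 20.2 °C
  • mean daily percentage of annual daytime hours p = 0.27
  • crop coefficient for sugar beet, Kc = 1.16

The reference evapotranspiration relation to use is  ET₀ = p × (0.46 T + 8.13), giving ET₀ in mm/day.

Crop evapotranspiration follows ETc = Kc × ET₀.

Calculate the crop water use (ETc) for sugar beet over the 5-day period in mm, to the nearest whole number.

27 mm

ET₀ = 0.27 × (0.46 × 20.2 + 8.13) = 0.27 × 17.422 = 4.7039 mm/d
ETc = Kc × ET₀ = 1.16 × 4.7039 = 5.4565 mm/d
Over 5 days: 5.4565 × 5 = 27.283 mm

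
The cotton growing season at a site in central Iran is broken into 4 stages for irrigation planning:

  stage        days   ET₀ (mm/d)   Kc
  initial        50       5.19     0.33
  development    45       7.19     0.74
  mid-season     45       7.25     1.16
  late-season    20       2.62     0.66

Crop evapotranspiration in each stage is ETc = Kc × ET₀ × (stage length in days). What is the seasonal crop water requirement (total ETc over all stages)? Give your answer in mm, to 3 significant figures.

738 mm

initial: 0.33 × 5.19 × 50 = 85.64 mm
development: 0.74 × 7.19 × 45 = 239.43 mm
mid-season: 1.16 × 7.25 × 45 = 378.45 mm
late-season: 0.66 × 2.62 × 20 = 34.58 mm
Seasonal total = 738.10 mm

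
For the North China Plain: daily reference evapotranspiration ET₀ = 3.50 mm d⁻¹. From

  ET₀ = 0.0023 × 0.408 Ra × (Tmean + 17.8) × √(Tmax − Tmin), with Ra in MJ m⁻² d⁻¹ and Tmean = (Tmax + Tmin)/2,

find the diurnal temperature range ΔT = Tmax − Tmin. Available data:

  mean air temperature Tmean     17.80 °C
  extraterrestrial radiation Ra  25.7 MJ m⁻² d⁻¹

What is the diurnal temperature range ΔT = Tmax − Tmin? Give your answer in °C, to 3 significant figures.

√ΔT = ET₀ / [0.0023 × 0.408 × Ra × (Tmean+17.8)] = 3.50 / (0.0023 × 10.4856 × 35.60) = 4.0766
ΔT = 4.0766² = 16.619 °C

16.6 °C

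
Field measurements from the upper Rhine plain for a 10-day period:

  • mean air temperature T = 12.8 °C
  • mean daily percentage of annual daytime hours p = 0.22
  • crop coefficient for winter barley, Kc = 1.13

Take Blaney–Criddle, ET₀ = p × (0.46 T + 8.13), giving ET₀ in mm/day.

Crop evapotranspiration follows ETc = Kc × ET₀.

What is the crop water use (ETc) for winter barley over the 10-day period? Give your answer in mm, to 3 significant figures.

ET₀ = 0.22 × (0.46 × 12.8 + 8.13) = 0.22 × 14.018 = 3.0840 mm/d
ETc = Kc × ET₀ = 1.13 × 3.0840 = 3.4849 mm/d
Over 10 days: 3.4849 × 10 = 34.849 mm

34.8 mm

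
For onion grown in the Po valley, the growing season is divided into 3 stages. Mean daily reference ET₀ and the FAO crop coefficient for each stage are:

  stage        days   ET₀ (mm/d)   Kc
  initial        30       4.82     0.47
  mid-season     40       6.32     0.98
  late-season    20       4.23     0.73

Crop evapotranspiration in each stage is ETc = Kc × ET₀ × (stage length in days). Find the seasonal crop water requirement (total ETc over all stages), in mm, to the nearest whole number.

377 mm

initial: 0.47 × 4.82 × 30 = 67.96 mm
mid-season: 0.98 × 6.32 × 40 = 247.74 mm
late-season: 0.73 × 4.23 × 20 = 61.76 mm
Seasonal total = 377.46 mm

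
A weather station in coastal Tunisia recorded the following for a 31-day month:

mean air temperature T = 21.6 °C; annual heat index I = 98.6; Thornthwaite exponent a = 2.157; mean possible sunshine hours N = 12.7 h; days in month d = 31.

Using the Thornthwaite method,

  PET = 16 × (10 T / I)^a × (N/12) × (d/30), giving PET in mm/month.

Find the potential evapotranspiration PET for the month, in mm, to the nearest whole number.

95 mm

10T/I = 10 × 21.6 / 98.6 = 2.1907
(10T/I)^a = 2.1907^2.157 = 5.4280
Uncorrected PET = 16 × 5.4280 = 86.848 mm
Correction = (N/12)(d/30) = (12.7/12)(31/30) = 1.0936
PET = 86.848 × 1.0936 = 94.977 mm/month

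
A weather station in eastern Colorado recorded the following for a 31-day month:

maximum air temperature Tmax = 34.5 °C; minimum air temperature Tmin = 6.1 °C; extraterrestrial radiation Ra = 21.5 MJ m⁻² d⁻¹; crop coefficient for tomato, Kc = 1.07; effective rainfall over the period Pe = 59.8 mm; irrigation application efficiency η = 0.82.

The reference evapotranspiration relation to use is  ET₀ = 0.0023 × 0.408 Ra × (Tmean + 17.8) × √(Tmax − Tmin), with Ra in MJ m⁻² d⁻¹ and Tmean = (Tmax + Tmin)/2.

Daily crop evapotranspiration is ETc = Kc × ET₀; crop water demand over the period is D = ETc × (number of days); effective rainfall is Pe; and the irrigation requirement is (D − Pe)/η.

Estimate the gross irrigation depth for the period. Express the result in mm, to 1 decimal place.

Tmean = (34.5 + 6.1)/2 = 20.30 °C
0.408 Ra = 0.408 × 21.5 = 8.7720 mm/d equivalent
ET₀ = 0.0023 × 8.7720 × (20.30 + 17.8) × √28.4 = 0.0023 × 8.7720 × 38.10 × 5.3292 = 4.0965 mm/d
ETc = Kc × ET₀ = 1.07 × 4.0965 = 4.3833 mm/d
Crop demand D = ETc × 31 d = 4.3833 × 31 = 135.882 mm
D − Pe = 135.882 − 59.8 = 76.082 mm
Gross irrigation = 76.082 / 0.82 = 92.783 mm

92.8 mm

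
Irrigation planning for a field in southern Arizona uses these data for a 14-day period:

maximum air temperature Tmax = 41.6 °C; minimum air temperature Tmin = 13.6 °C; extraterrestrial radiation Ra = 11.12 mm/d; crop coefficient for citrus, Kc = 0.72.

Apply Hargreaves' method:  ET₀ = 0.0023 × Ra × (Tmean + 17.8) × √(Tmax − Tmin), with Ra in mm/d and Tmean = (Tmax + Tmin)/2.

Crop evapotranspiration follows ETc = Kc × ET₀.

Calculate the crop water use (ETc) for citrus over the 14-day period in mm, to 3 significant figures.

61.9 mm

Tmean = (41.6 + 13.6)/2 = 27.60 °C
ET₀ = 0.0023 × 11.12 × (27.60 + 17.8) × √28.0 = 0.0023 × 11.12 × 45.40 × 5.2915 = 6.1442 mm/d
ETc = Kc × ET₀ = 0.72 × 6.1442 = 4.4238 mm/d
Over 14 days: 4.4238 × 14 = 61.933 mm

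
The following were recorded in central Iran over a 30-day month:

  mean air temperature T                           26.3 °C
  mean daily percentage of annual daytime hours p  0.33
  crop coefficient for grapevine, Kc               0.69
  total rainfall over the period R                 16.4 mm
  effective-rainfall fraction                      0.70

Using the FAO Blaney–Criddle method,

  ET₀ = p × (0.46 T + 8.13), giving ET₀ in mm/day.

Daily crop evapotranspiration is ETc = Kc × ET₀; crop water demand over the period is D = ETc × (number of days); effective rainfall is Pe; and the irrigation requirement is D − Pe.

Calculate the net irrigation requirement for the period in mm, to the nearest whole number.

ET₀ = 0.33 × (0.46 × 26.3 + 8.13) = 0.33 × 20.228 = 6.6752 mm/d
ETc = Kc × ET₀ = 0.69 × 6.6752 = 4.6059 mm/d
Crop demand D = ETc × 30 d = 4.6059 × 30 = 138.177 mm
Pe = 0.70 × 16.4 = 11.480 mm
D − Pe = 138.177 − 11.480 = 126.697 mm

127 mm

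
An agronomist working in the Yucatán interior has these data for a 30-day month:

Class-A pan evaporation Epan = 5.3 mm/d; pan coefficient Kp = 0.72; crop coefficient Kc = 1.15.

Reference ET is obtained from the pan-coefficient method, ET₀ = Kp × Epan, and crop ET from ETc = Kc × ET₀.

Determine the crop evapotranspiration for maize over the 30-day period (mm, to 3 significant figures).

132 mm

ET₀ = 0.72 × 5.3 = 3.8160 mm/d
ETc = Kc × ET₀ = 1.15 × 3.8160 = 4.3884 mm/d
Over 30 days: 4.3884 × 30 = 131.652 mm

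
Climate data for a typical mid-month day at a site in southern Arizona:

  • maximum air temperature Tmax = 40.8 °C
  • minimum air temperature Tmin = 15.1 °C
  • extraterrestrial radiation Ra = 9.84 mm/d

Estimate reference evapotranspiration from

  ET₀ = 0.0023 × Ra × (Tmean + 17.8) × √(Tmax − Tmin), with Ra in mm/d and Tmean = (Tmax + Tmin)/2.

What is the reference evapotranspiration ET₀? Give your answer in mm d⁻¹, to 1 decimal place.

Tmean = (40.8 + 15.1)/2 = 27.95 °C
ET₀ = 0.0023 × 9.84 × (27.95 + 17.8) × √25.7 = 0.0023 × 9.84 × 45.75 × 5.0695 = 5.2490 mm/d

5.2 mm d⁻¹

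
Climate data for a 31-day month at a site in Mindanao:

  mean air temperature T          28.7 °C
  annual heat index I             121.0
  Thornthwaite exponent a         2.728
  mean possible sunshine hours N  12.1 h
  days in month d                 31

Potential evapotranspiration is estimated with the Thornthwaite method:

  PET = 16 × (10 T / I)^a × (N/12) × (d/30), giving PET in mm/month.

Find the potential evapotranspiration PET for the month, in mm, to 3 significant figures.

10T/I = 10 × 28.7 / 121.0 = 2.3719
(10T/I)^a = 2.3719^2.728 = 10.5503
Uncorrected PET = 16 × 10.5503 = 168.805 mm
Correction = (N/12)(d/30) = (12.1/12)(31/30) = 1.0419
PET = 168.805 × 1.0419 = 175.878 mm/month

176 mm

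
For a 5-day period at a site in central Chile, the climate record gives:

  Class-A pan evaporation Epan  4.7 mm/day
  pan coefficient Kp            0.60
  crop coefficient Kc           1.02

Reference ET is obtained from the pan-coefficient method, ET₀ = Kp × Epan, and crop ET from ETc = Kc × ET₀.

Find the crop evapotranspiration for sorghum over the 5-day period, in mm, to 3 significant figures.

ET₀ = 0.60 × 4.7 = 2.8200 mm/d
ETc = Kc × ET₀ = 1.02 × 2.8200 = 2.8764 mm/d
Over 5 days: 2.8764 × 5 = 14.382 mm

14.4 mm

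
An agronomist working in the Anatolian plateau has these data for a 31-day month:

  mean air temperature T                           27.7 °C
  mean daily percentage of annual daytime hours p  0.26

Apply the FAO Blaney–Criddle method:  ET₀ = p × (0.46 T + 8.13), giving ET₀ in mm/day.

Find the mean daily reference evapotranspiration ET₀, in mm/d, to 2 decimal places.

5.43 mm/d

ET₀ = 0.26 × (0.46 × 27.7 + 8.13) = 0.26 × 20.872 = 5.4267 mm/d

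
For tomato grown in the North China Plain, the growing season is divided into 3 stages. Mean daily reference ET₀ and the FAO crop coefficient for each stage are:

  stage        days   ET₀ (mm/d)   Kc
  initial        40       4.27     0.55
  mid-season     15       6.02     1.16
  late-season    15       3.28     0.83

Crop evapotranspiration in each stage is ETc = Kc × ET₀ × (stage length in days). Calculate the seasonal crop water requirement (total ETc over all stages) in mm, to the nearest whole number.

initial: 0.55 × 4.27 × 40 = 93.94 mm
mid-season: 1.16 × 6.02 × 15 = 104.75 mm
late-season: 0.83 × 3.28 × 15 = 40.84 mm
Seasonal total = 239.53 mm

240 mm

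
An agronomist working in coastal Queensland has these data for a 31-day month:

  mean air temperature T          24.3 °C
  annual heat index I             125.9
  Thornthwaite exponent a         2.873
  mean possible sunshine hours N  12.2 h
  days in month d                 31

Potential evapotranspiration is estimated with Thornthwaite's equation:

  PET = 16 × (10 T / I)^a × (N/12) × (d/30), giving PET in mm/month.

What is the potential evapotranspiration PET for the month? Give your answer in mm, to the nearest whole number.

111 mm

10T/I = 10 × 24.3 / 125.9 = 1.9301
(10T/I)^a = 1.9301^2.873 = 6.6141
Uncorrected PET = 16 × 6.6141 = 105.826 mm
Correction = (N/12)(d/30) = (12.2/12)(31/30) = 1.0506
PET = 105.826 × 1.0506 = 111.181 mm/month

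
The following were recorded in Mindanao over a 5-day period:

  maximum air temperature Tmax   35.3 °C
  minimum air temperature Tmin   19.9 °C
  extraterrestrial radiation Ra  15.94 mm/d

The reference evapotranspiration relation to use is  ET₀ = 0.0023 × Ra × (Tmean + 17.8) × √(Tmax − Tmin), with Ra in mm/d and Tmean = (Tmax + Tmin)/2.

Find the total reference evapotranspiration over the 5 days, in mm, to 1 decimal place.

Tmean = (35.3 + 19.9)/2 = 27.60 °C
ET₀ = 0.0023 × 15.94 × (27.60 + 17.8) × √15.4 = 0.0023 × 15.94 × 45.40 × 3.9243 = 6.5318 mm/d
Over 5 days: 6.5318 × 5 = 32.659 mm

32.7 mm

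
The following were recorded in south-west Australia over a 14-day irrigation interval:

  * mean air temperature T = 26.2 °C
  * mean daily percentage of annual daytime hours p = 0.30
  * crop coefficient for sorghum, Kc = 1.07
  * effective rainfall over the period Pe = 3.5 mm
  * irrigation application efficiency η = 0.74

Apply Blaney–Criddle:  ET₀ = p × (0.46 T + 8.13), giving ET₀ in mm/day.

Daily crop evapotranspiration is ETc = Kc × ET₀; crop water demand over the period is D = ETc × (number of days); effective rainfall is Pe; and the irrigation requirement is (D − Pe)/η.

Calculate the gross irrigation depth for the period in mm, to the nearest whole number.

ET₀ = 0.30 × (0.46 × 26.2 + 8.13) = 0.30 × 20.182 = 6.0546 mm/d
ETc = Kc × ET₀ = 1.07 × 6.0546 = 6.4784 mm/d
Crop demand D = ETc × 14 d = 6.4784 × 14 = 90.698 mm
D − Pe = 90.698 − 3.5 = 87.198 mm
Gross irrigation = 87.198 / 0.74 = 117.835 mm

118 mm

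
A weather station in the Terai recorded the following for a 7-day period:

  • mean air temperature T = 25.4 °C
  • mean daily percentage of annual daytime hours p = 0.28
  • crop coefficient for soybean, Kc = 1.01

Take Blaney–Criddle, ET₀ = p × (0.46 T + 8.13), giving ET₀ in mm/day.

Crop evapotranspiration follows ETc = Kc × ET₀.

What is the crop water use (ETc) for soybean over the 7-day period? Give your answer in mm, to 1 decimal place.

ET₀ = 0.28 × (0.46 × 25.4 + 8.13) = 0.28 × 19.814 = 5.5479 mm/d
ETc = Kc × ET₀ = 1.01 × 5.5479 = 5.6034 mm/d
Over 7 days: 5.6034 × 7 = 39.224 mm

39.2 mm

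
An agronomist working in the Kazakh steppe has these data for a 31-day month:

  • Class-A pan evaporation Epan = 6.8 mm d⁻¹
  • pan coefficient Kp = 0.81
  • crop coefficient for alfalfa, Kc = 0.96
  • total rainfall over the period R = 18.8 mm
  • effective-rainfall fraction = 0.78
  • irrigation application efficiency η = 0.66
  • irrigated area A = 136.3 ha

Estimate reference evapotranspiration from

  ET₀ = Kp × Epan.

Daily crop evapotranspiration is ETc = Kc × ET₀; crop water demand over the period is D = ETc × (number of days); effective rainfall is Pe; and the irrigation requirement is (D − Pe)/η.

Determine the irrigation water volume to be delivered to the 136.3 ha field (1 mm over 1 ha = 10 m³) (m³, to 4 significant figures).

308200 m³

ET₀ = 0.81 × 6.8 = 5.5080 mm/d
ETc = Kc × ET₀ = 0.96 × 5.5080 = 5.2877 mm/d
Crop demand D = ETc × 31 d = 5.2877 × 31 = 163.919 mm
Pe = 0.78 × 18.8 = 14.664 mm
D − Pe = 163.919 − 14.664 = 149.255 mm
Gross irrigation = 149.255 / 0.66 = 226.144 mm
Volume = 226.144 mm × 136.3 ha × 10 = 308234.3 m³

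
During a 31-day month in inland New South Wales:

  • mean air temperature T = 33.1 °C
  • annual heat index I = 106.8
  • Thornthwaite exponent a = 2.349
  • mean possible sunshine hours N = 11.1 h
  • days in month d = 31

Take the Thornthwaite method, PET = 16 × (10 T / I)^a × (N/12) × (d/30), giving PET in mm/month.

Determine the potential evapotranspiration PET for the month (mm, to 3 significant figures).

218 mm

10T/I = 10 × 33.1 / 106.8 = 3.0993
(10T/I)^a = 3.0993^2.349 = 14.2554
Uncorrected PET = 16 × 14.2554 = 228.086 mm
Correction = (N/12)(d/30) = (11.1/12)(31/30) = 0.9558
PET = 228.086 × 0.9558 = 218.005 mm/month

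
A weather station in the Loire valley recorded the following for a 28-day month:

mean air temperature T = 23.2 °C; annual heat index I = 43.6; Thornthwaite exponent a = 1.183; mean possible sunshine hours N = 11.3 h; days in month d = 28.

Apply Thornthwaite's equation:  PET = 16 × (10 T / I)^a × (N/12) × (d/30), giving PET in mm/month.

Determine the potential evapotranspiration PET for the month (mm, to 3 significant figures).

10T/I = 10 × 23.2 / 43.6 = 5.3211
(10T/I)^a = 5.3211^1.183 = 7.2254
Uncorrected PET = 16 × 7.2254 = 115.606 mm
Correction = (N/12)(d/30) = (11.3/12)(28/30) = 0.8789
PET = 115.606 × 0.8789 = 101.606 mm/month

102 mm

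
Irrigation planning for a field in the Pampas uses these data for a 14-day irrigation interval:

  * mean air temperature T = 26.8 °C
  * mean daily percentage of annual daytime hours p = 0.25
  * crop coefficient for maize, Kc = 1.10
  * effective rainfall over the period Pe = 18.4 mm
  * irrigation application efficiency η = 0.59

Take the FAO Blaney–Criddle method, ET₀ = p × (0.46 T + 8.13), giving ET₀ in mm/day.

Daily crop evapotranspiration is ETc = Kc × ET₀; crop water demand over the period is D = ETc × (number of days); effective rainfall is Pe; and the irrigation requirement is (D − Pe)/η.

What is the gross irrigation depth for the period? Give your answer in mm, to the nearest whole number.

102 mm

ET₀ = 0.25 × (0.46 × 26.8 + 8.13) = 0.25 × 20.458 = 5.1145 mm/d
ETc = Kc × ET₀ = 1.10 × 5.1145 = 5.6260 mm/d
Crop demand D = ETc × 14 d = 5.6260 × 14 = 78.764 mm
D − Pe = 78.764 − 18.4 = 60.364 mm
Gross irrigation = 60.364 / 0.59 = 102.312 mm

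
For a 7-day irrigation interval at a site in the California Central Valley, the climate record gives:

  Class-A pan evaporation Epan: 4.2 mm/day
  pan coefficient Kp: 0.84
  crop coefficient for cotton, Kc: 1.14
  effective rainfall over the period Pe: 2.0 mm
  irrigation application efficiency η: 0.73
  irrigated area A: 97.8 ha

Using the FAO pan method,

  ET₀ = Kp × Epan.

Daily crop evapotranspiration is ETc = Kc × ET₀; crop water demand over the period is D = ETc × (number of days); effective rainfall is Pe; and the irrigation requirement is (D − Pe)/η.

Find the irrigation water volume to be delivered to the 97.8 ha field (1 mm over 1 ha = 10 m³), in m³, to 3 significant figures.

35000 m³

ET₀ = 0.84 × 4.2 = 3.5280 mm/d
ETc = Kc × ET₀ = 1.14 × 3.5280 = 4.0219 mm/d
Crop demand D = ETc × 7 d = 4.0219 × 7 = 28.153 mm
D − Pe = 28.153 − 2.0 = 26.153 mm
Gross irrigation = 26.153 / 0.73 = 35.826 mm
Volume = 35.826 mm × 97.8 ha × 10 = 35037.8 m³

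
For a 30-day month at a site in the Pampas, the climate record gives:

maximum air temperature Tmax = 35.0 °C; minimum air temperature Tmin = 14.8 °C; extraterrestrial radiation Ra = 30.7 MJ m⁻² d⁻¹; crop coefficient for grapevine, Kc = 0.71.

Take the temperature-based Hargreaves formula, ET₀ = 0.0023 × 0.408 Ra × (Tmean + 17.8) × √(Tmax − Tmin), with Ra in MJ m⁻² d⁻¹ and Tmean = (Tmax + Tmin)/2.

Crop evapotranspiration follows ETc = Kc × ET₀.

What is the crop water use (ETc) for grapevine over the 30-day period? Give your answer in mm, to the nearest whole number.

Tmean = (35.0 + 14.8)/2 = 24.90 °C
0.408 Ra = 0.408 × 30.7 = 12.5256 mm/d equivalent
ET₀ = 0.0023 × 12.5256 × (24.90 + 17.8) × √20.2 = 0.0023 × 12.5256 × 42.70 × 4.4944 = 5.5287 mm/d
ETc = Kc × ET₀ = 0.71 × 5.5287 = 3.9254 mm/d
Over 30 days: 3.9254 × 30 = 117.762 mm

118 mm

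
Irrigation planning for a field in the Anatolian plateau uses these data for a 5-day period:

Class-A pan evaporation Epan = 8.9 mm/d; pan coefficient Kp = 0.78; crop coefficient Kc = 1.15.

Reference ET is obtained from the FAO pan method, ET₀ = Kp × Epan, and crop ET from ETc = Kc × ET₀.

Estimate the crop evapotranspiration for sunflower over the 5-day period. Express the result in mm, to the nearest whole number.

ET₀ = 0.78 × 8.9 = 6.9420 mm/d
ETc = Kc × ET₀ = 1.15 × 6.9420 = 7.9833 mm/d
Over 5 days: 7.9833 × 5 = 39.917 mm

40 mm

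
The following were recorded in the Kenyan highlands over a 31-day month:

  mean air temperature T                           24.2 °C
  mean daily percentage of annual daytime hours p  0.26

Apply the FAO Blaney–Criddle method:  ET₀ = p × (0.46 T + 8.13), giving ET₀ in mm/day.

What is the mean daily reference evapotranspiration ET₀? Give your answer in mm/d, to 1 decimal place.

ET₀ = 0.26 × (0.46 × 24.2 + 8.13) = 0.26 × 19.262 = 5.0081 mm/d

5.0 mm/d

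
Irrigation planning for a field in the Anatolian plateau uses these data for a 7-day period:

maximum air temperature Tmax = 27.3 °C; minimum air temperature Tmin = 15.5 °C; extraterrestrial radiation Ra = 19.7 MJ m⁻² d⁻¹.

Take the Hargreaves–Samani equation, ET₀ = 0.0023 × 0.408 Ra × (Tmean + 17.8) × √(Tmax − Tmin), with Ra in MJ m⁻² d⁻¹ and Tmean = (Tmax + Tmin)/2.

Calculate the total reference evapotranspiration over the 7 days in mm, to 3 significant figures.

17.4 mm

Tmean = (27.3 + 15.5)/2 = 21.40 °C
0.408 Ra = 0.408 × 19.7 = 8.0376 mm/d equivalent
ET₀ = 0.0023 × 8.0376 × (21.40 + 17.8) × √11.8 = 0.0023 × 8.0376 × 39.20 × 3.4351 = 2.4893 mm/d
Over 7 days: 2.4893 × 7 = 17.425 mm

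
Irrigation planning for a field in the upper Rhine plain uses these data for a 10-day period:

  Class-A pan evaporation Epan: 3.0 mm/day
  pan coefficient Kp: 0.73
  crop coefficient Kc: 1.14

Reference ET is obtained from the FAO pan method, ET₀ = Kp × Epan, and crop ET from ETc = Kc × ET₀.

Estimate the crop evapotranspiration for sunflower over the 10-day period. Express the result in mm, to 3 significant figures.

ET₀ = 0.73 × 3.0 = 2.1900 mm/d
ETc = Kc × ET₀ = 1.14 × 2.1900 = 2.4966 mm/d
Over 10 days: 2.4966 × 10 = 24.966 mm

25.0 mm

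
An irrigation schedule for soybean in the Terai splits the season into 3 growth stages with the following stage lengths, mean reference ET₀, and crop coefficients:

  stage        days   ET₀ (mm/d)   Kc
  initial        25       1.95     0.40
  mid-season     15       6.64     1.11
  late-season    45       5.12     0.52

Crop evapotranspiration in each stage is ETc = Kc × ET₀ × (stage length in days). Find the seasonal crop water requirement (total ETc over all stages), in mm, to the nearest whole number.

250 mm

initial: 0.40 × 1.95 × 25 = 19.50 mm
mid-season: 1.11 × 6.64 × 15 = 110.56 mm
late-season: 0.52 × 5.12 × 45 = 119.81 mm
Seasonal total = 249.87 mm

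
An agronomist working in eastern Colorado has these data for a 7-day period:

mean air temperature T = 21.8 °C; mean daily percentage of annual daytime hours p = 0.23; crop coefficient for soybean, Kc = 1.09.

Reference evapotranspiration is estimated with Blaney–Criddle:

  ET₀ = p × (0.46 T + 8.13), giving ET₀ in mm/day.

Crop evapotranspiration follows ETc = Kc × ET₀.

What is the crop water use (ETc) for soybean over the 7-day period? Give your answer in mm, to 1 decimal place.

ET₀ = 0.23 × (0.46 × 21.8 + 8.13) = 0.23 × 18.158 = 4.1763 mm/d
ETc = Kc × ET₀ = 1.09 × 4.1763 = 4.5522 mm/d
Over 7 days: 4.5522 × 7 = 31.865 mm

31.9 mm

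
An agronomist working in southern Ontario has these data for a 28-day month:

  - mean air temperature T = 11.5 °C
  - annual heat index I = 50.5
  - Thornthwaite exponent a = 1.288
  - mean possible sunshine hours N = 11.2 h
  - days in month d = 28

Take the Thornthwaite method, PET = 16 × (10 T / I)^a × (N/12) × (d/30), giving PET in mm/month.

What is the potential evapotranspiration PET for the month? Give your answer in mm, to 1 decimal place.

10T/I = 10 × 11.5 / 50.5 = 2.2772
(10T/I)^a = 2.2772^1.288 = 2.8862
Uncorrected PET = 16 × 2.8862 = 46.179 mm
Correction = (N/12)(d/30) = (11.2/12)(28/30) = 0.8711
PET = 46.179 × 0.8711 = 40.227 mm/month

40.2 mm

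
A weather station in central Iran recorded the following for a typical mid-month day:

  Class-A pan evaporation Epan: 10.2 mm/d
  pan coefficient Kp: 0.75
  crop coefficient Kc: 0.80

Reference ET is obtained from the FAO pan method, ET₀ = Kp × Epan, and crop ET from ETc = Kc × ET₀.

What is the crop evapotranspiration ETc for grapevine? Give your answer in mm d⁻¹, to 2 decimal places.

6.12 mm d⁻¹

ET₀ = 0.75 × 10.2 = 7.6500 mm/d
ETc = Kc × ET₀ = 0.80 × 7.6500 = 6.1200 mm/d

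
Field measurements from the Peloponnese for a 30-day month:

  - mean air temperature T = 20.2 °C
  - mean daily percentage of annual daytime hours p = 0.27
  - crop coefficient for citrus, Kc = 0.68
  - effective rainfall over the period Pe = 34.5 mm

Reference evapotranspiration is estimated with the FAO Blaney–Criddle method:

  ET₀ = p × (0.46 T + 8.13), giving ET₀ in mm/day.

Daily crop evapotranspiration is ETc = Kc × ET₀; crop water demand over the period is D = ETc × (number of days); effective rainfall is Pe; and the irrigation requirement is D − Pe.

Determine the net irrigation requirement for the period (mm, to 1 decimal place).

61.5 mm

ET₀ = 0.27 × (0.46 × 20.2 + 8.13) = 0.27 × 17.422 = 4.7039 mm/d
ETc = Kc × ET₀ = 0.68 × 4.7039 = 3.1987 mm/d
Crop demand D = ETc × 30 d = 3.1987 × 30 = 95.961 mm
D − Pe = 95.961 − 34.5 = 61.461 mm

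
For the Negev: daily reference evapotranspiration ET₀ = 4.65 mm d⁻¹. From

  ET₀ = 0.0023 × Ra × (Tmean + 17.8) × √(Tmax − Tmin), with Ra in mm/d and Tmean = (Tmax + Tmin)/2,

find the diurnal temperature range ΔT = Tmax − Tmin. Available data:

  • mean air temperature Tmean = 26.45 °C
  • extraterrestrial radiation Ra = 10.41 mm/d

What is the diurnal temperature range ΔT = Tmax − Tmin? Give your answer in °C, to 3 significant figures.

19.3 °C

√ΔT = ET₀ / [0.0023 × Ra × (Tmean+17.8)] = 4.65 / (0.0023 × 10.41 × 44.25) = 4.3890
ΔT = 4.3890² = 19.263 °C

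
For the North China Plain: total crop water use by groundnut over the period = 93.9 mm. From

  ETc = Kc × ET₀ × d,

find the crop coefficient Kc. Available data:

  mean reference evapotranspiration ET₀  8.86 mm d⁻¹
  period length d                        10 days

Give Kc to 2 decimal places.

1.06

ETc = Kc × ET₀ × d  ⇒  Kc = ETc / (ET₀ × d)
Kc = 93.9 / (8.86 × 10) = 93.9 / 88.60 = 1.0598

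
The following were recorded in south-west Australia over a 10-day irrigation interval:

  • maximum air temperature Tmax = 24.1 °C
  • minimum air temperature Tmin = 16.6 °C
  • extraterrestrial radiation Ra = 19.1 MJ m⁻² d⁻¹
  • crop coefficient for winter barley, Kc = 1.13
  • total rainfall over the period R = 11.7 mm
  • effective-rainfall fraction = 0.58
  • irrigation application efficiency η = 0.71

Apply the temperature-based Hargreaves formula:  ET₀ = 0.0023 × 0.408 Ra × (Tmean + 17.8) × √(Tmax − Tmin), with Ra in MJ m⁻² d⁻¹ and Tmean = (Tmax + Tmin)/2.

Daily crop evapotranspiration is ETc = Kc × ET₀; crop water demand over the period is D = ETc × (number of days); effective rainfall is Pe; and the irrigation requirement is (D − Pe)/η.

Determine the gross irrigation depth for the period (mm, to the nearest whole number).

20 mm

Tmean = (24.1 + 16.6)/2 = 20.35 °C
0.408 Ra = 0.408 × 19.1 = 7.7928 mm/d equivalent
ET₀ = 0.0023 × 7.7928 × (20.35 + 17.8) × √7.5 = 0.0023 × 7.7928 × 38.15 × 2.7386 = 1.8726 mm/d
ETc = Kc × ET₀ = 1.13 × 1.8726 = 2.1160 mm/d
Crop demand D = ETc × 10 d = 2.1160 × 10 = 21.160 mm
Pe = 0.58 × 11.7 = 6.786 mm
D − Pe = 21.160 − 6.786 = 14.374 mm
Gross irrigation = 14.374 / 0.71 = 20.245 mm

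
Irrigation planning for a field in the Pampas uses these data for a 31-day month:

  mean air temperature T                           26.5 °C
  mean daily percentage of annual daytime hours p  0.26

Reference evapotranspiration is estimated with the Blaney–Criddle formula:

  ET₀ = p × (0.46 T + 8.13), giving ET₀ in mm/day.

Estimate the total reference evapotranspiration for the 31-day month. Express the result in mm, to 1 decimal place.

163.8 mm

ET₀ = 0.26 × (0.46 × 26.5 + 8.13) = 0.26 × 20.320 = 5.2832 mm/d
Monthly total = 5.2832 × 31 = 163.779 mm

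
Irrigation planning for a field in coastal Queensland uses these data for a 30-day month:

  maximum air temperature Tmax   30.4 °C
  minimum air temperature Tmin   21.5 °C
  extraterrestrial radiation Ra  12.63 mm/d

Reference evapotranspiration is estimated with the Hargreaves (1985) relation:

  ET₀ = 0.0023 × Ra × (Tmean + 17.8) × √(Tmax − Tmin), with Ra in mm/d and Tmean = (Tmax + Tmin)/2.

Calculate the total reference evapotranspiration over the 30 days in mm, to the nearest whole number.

Tmean = (30.4 + 21.5)/2 = 25.95 °C
ET₀ = 0.0023 × 12.63 × (25.95 + 17.8) × √8.9 = 0.0023 × 12.63 × 43.75 × 2.9833 = 3.7915 mm/d
Over 30 days: 3.7915 × 30 = 113.745 mm

114 mm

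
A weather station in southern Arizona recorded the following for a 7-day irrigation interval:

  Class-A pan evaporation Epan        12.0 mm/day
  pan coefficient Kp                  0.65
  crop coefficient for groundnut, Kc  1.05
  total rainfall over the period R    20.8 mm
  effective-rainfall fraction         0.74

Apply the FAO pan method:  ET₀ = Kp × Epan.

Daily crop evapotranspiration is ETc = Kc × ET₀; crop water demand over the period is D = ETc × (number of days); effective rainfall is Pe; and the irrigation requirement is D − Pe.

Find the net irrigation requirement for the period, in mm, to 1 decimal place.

ET₀ = 0.65 × 12.0 = 7.8000 mm/d
ETc = Kc × ET₀ = 1.05 × 7.8000 = 8.1900 mm/d
Crop demand D = ETc × 7 d = 8.1900 × 7 = 57.330 mm
Pe = 0.74 × 20.8 = 15.392 mm
D − Pe = 57.330 − 15.392 = 41.938 mm

41.9 mm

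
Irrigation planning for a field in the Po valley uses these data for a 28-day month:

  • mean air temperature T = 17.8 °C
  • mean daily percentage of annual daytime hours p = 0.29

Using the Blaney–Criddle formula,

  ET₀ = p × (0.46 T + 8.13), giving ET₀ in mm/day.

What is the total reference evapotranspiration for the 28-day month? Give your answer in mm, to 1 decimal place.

132.5 mm

ET₀ = 0.29 × (0.46 × 17.8 + 8.13) = 0.29 × 16.318 = 4.7322 mm/d
Monthly total = 4.7322 × 28 = 132.502 mm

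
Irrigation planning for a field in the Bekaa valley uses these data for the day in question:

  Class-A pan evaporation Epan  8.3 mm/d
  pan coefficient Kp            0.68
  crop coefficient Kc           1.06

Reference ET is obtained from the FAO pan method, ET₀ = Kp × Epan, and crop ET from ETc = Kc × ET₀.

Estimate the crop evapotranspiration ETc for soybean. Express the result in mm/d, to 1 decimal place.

6.0 mm/d

ET₀ = 0.68 × 8.3 = 5.6440 mm/d
ETc = Kc × ET₀ = 1.06 × 5.6440 = 5.9826 mm/d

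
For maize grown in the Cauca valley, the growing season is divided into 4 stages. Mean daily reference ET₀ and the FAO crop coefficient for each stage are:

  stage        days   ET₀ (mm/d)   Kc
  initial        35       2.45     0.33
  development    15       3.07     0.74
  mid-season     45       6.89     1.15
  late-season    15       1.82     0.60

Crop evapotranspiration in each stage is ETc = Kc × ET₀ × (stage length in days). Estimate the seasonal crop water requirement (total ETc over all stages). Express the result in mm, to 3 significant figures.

435 mm

initial: 0.33 × 2.45 × 35 = 28.30 mm
development: 0.74 × 3.07 × 15 = 34.08 mm
mid-season: 1.15 × 6.89 × 45 = 356.56 mm
late-season: 0.60 × 1.82 × 15 = 16.38 mm
Seasonal total = 435.32 mm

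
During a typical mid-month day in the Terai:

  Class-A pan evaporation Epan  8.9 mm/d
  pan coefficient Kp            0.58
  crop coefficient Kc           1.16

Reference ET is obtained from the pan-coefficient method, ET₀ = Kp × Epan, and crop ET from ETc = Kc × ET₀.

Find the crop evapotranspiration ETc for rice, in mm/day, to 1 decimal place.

6.0 mm/day

ET₀ = 0.58 × 8.9 = 5.1620 mm/d
ETc = Kc × ET₀ = 1.16 × 5.1620 = 5.9879 mm/d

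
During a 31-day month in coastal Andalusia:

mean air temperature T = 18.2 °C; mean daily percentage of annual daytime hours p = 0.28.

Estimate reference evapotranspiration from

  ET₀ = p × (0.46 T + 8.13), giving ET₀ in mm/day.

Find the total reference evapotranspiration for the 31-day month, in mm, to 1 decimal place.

ET₀ = 0.28 × (0.46 × 18.2 + 8.13) = 0.28 × 16.502 = 4.6206 mm/d
Monthly total = 4.6206 × 31 = 143.239 mm

143.2 mm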